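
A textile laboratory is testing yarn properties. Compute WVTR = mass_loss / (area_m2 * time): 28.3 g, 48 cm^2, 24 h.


Formula: WVTR = mass_loss / (area * time)
Step 1: Convert area: 48 cm^2 = 0.0048 m^2
Step 2: WVTR = 28.3 g / (0.0048 m^2 * 24 h)
Step 3: WVTR = 28.3 / 0.1152 = 245.7 g/m^2/h

245.7 g/m^2/h


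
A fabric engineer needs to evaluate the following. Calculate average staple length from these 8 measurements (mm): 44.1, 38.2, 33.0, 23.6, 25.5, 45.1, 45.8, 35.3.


Formula: Mean = sum of lengths / count
Sum = 44.1 + 38.2 + 33.0 + 23.6 + 25.5 + 45.1 + 45.8 + 35.3
Sum = 290.6 mm
Mean = 290.6 / 8 = 36.33 mm

36.33 mm


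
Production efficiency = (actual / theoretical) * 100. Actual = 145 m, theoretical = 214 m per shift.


Formula: Efficiency% = (Actual output / Theoretical output) * 100
Efficiency% = (145 / 214) * 100
Efficiency% = 0.67757 * 100 = 67.757% ≈ 67.8%

67.8%


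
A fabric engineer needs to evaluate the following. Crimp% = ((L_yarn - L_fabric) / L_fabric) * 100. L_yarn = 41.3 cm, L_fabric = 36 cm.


Formula: Crimp% = ((L_yarn - L_fabric) / L_fabric) * 100
Step 1: Extension = 41.3 - 36 = 5.3 cm
Step 2: Crimp% = (5.3 / 36) * 100
Step 3: Crimp% = 0.147222 * 100 = 14.7222% ≈ 14.7%

14.7%


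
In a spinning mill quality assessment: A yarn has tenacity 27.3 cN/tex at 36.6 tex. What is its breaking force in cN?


Formula: Breaking force = Tenacity * Linear density
F = 27.3 cN/tex * 36.6 tex
F = 999.18 cN

999.18 cN


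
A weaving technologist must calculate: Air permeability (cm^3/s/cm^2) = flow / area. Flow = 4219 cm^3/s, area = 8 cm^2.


Formula: Air Permeability = Airflow / Test Area
AP = 4219 cm^3/s / 8 cm^2
AP = 527.4 cm^3/s/cm^2

527.4 cm^3/s/cm^2


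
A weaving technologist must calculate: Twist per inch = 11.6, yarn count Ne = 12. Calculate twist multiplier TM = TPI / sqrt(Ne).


Formula: TM = TPI / sqrt(Ne)
Step 1: sqrt(Ne) = sqrt(12) = 3.4641
Step 2: TM = 11.6 / 3.4641 = 3.35

3.35 TM


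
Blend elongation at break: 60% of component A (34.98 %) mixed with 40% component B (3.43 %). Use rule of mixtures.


Formula: Blend property = (fraction_A * property_A) + (fraction_B * property_B)
Step 1: Contribution A = 60/100 * 34.98 % = 20.988 %
Step 2: Contribution B = 40/100 * 3.43 % = 1.372 %
Step 3: Blend elongation at break = 20.988 + 1.372 = 22.36 %

22.36 %


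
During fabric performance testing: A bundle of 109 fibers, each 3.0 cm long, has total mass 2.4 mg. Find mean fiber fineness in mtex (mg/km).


Formula: fineness (mtex) = mass (mg) / total length (km) = (mass_mg / total_length_m) * 1000
Step 1: Convert fiber length: 3.0 cm = 0.03 m
Step 2: Total fiber length = 109 * 0.03 = 3.27 m
Step 3: Linear density = 2.4 mg / 3.27 m = 0.7339 mg/m
Step 4: fineness = 0.7339 * 1000 = 733.9 mtex

733.9 mtex


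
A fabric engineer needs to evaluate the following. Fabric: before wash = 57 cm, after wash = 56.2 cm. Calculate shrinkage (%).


Formula: Shrinkage% = ((L_before - L_after) / L_before) * 100
Step 1: Shrinkage = 57 - 56.2 = 0.8 cm
Step 2: Shrinkage% = (0.8 / 57) * 100
Step 3: Shrinkage% = 0.014035 * 100 = 1.4035% ≈ 1.4%

1.4%


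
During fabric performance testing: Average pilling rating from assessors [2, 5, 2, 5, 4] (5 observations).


Formula: Mean = sum / count
Sum = 2 + 5 + 2 + 5 + 4 = 18
Mean = 18 / 5 = 3.6

3.6


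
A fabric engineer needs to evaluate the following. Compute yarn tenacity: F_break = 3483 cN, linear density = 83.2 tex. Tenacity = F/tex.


Formula: Tenacity = Breaking force / Linear density
Tenacity = 3483 cN / 83.2 tex
Tenacity = 41.86 cN/tex

41.86 cN/tex


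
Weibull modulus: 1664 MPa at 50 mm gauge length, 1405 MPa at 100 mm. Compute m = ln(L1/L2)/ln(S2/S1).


Formula: m = ln(L1/L2) / ln(S2/S1)
Step 1: ln(L1/L2) = ln(50/100) = -0.69315
Step 2: S2/S1 = 1405/1664 = 0.84435
Step 3: ln(S2/S1) = ln(0.84435) = -0.16919
Step 4: m = -0.69315 / -0.16919 = 4.10

4.10 (Weibull m)


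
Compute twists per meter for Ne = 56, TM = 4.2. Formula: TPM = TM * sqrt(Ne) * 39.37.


Formula: TPM = TM * sqrt(Ne) * 39.37
Step 1: sqrt(Ne) = sqrt(56) = 7.4833
Step 2: TM * sqrt(Ne) = 4.2 * 7.4833 = 31.4299
Step 3: TPM = 31.4299 * 39.37 = 1237 twists/m

1237 twists/m


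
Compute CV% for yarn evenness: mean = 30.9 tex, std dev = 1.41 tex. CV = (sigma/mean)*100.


Formula: CV% = (standard deviation / mean) * 100
Step 1: Ratio = 1.41 / 30.9 = 0.045631
Step 2: CV% = 0.045631 * 100 = 4.5631% ≈ 4.6%

4.6%


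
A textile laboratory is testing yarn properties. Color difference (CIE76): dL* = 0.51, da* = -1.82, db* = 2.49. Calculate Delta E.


Formula: Delta E = sqrt(dL*^2 + da*^2 + db*^2)
Step 1: dL*^2 = 0.51^2 = 0.2601
Step 2: da*^2 = (-1.82)^2 = 3.3124
Step 3: db*^2 = 2.49^2 = 6.2001
Step 4: Sum = 0.2601 + 3.3124 + 6.2001 = 9.7726
Step 5: Delta E = sqrt(9.7726) = 3.13

3.13 Delta E


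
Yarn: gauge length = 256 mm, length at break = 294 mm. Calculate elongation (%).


Formula: Elongation (%) = ((L_break - L0) / L0) * 100
Step 1: Extension = 294 - 256 = 38 mm
Step 2: Elongation = (38 / 256) * 100
Step 3: Elongation = 0.148438 * 100 = 14.8438% ≈ 14.8%

14.8%


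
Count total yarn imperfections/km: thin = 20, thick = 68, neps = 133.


Formula: Total = thin places + thick places + neps
Total = 20 + 68 + 133
Total = 221 imperfections/km

221 imperfections/km


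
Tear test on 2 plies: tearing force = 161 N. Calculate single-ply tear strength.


Formula: Per-ply strength = Total force / Number of plies
Per-ply = 161 N / 2
Per-ply = 80.5 N

80.5 N


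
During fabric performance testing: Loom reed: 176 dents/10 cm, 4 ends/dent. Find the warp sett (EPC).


Formula: EPC = (dents per 10 cm * ends per dent) / 10
Step 1: Total ends per 10 cm = 176 * 4 = 704
Step 2: EPC = 704 / 10 = 70.4 ends/cm

70.4 ends/cm


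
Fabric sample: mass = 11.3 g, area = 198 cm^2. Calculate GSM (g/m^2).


Formula: GSM = mass_g / area_m2
Step 1: Convert area: 198 cm^2 = 198 / 10000 = 0.0198 m^2
Step 2: GSM = 11.3 g / 0.0198 m^2 = 570.7 g/m^2

570.7 g/m^2


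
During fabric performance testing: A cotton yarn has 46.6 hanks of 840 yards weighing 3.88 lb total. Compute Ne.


Formula: Ne = hanks / mass_lb
Substituting: Ne = 46.6 / 3.88
Ne = 12.0

12.0 Ne


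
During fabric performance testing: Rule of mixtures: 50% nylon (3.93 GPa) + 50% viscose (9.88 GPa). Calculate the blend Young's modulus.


Formula: Blend property = (fraction_A * property_A) + (fraction_B * property_B)
Step 1: Contribution A = 50/100 * 3.93 GPa = 1.965 GPa
Step 2: Contribution B = 50/100 * 9.88 GPa = 4.94 GPa
Step 3: Blend Young's modulus = 1.965 + 4.94 = 6.905 GPa

6.905 GPa


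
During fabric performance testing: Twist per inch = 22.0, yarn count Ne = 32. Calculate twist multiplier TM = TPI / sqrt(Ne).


Formula: TM = TPI / sqrt(Ne)
Step 1: sqrt(Ne) = sqrt(32) = 5.6569
Step 2: TM = 22.0 / 5.6569 = 3.89

3.89 TM


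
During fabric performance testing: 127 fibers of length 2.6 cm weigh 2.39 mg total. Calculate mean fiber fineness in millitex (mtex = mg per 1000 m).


Formula: fineness (mtex) = mass (mg) / total length (km) = (mass_mg / total_length_m) * 1000
Step 1: Convert fiber length: 2.6 cm = 0.026 m
Step 2: Total fiber length = 127 * 0.026 = 3.302 m
Step 3: Linear density = 2.39 mg / 3.302 m = 0.7238 mg/m
Step 4: fineness = 0.7238 * 1000 = 723.8 mtex

723.8 mtex


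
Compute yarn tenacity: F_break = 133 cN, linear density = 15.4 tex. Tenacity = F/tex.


Formula: Tenacity = Breaking force / Linear density
Tenacity = 133 cN / 15.4 tex
Tenacity = 8.64 cN/tex

8.64 cN/tex


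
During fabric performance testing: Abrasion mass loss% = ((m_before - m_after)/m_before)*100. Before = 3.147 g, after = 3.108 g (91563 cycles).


Formula: Mass loss% = ((m_before - m_after) / m_before) * 100
Step 1: Mass loss = 3.147 - 3.108 = 0.039 g
Step 2: Ratio = 0.039 / 3.147 = 0.0123928
Step 3: Mass loss% = 0.0123928 * 100 = 1.23928% ≈ 1.24%

1.24%


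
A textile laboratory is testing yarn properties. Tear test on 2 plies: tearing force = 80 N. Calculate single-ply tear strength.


Formula: Per-ply strength = Total force / Number of plies
Per-ply = 80 N / 2
Per-ply = 40 N

40 N


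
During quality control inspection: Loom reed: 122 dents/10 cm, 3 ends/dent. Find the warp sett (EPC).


Formula: EPC = (dents per 10 cm * ends per dent) / 10
Step 1: Total ends per 10 cm = 122 * 3 = 366
Step 2: EPC = 366 / 10 = 36.6 ends/cm

36.6 ends/cm


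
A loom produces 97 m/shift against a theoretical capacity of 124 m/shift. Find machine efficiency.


Formula: Efficiency% = (Actual output / Theoretical output) * 100
Efficiency% = (97 / 124) * 100
Efficiency% = 0.782258 * 100 = 78.2258% ≈ 78.2%

78.2%


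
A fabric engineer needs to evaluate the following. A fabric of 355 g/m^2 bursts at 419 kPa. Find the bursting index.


Formula: Bursting Index = Bursting Strength / Fabric GSM
BI = 419 kPa / 355 g/m^2
BI = 1.180 kPa/(g/m^2)

1.180 kPa/(g/m^2)


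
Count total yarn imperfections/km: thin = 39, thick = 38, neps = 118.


Formula: Total = thin places + thick places + neps
Total = 39 + 38 + 118
Total = 195 imperfections/km

195 imperfections/km


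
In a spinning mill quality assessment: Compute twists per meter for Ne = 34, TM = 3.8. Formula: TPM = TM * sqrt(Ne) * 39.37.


Formula: TPM = TM * sqrt(Ne) * 39.37
Step 1: sqrt(Ne) = sqrt(34) = 5.831
Step 2: TM * sqrt(Ne) = 3.8 * 5.831 = 22.1578
Step 3: TPM = 22.1578 * 39.37 = 872 twists/m

872 twists/m


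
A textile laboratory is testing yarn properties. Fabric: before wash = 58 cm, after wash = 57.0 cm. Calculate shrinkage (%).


Formula: Shrinkage% = ((L_before - L_after) / L_before) * 100
Step 1: Shrinkage = 58 - 57.0 = 1.0 cm
Step 2: Shrinkage% = (1.0 / 58) * 100
Step 3: Shrinkage% = 0.017241 * 100 = 1.7241% ≈ 1.7%

1.7%


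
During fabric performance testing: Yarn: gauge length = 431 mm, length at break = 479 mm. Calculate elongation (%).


Formula: Elongation (%) = ((L_break - L0) / L0) * 100
Step 1: Extension = 479 - 431 = 48 mm
Step 2: Elongation = (48 / 431) * 100
Step 3: Elongation = 0.111369 * 100 = 11.1369% ≈ 11.1%

11.1%


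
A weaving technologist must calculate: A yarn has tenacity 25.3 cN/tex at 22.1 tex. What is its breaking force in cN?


Formula: Breaking force = Tenacity * Linear density
F = 25.3 cN/tex * 22.1 tex
F = 559.13 cN

559.13 cN


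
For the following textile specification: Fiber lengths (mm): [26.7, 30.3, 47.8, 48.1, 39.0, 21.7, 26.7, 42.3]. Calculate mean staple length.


Formula: Mean = sum of lengths / count
Sum = 26.7 + 30.3 + 47.8 + 48.1 + 39.0 + 21.7 + 26.7 + 42.3
Sum = 282.6 mm
Mean = 282.6 / 8 = 35.33 mm

35.33 mm


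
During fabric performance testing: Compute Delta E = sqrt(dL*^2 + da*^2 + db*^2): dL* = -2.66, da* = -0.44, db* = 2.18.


Formula: Delta E = sqrt(dL*^2 + da*^2 + db*^2)
Step 1: dL*^2 = (-2.66)^2 = 7.0756
Step 2: da*^2 = (-0.44)^2 = 0.1936
Step 3: db*^2 = 2.18^2 = 4.7524
Step 4: Sum = 7.0756 + 0.1936 + 4.7524 = 12.0216
Step 5: Delta E = sqrt(12.0216) = 3.47

3.47 Delta E


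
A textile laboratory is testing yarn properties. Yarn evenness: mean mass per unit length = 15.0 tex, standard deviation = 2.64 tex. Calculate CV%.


Formula: CV% = (standard deviation / mean) * 100
Step 1: Ratio = 2.64 / 15.0 = 0.176
Step 2: CV% = 0.176 * 100 = 17.6%

17.6%


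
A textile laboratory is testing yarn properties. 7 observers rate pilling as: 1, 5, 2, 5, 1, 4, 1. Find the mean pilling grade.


Formula: Mean = sum / count
Sum = 1 + 5 + 2 + 5 + 1 + 4 + 1 = 19
Mean = 19 / 7 = 2.7

2.7


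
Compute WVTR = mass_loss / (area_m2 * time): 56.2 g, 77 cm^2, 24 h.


Formula: WVTR = mass_loss / (area * time)
Step 1: Convert area: 77 cm^2 = 0.0077 m^2
Step 2: WVTR = 56.2 g / (0.0077 m^2 * 24 h)
Step 3: WVTR = 56.2 / 0.1848 = 304.1 g/m^2/h

304.1 g/m^2/h


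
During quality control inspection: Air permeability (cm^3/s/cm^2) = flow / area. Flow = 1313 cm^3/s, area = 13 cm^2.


Formula: Air Permeability = Airflow / Test Area
AP = 1313 cm^3/s / 13 cm^2
AP = 101.0 cm^3/s/cm^2

101.0 cm^3/s/cm^2


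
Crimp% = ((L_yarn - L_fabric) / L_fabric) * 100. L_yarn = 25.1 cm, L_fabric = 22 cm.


Formula: Crimp% = ((L_yarn - L_fabric) / L_fabric) * 100
Step 1: Extension = 25.1 - 22 = 3.1 cm
Step 2: Crimp% = (3.1 / 22) * 100
Step 3: Crimp% = 0.140909 * 100 = 14.0909% ≈ 14.1%

14.1%


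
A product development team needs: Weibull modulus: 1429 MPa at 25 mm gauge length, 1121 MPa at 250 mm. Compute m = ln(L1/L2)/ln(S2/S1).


Formula: m = ln(L1/L2) / ln(S2/S1)
Step 1: ln(L1/L2) = ln(25/250) = -2.30259
Step 2: S2/S1 = 1121/1429 = 0.78446
Step 3: ln(S2/S1) = ln(0.78446) = -0.24276
Step 4: m = -2.30259 / -0.24276 = 9.49

9.49 (Weibull m)


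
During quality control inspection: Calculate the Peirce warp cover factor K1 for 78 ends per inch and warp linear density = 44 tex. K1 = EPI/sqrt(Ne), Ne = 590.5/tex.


Formula: K1 = EPI / sqrt(Ne), with Ne = 590.5 / tex_warp
Step 1: Ne = 590.5 / 44 = 13.42
Step 2: sqrt(Ne) = sqrt(13.42) = 3.6633
Step 3: K1 = 78 / 3.6633 = 21.3

21.3


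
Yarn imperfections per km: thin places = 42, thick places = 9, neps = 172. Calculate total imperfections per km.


Formula: Total = thin places + thick places + neps
Total = 42 + 9 + 172
Total = 223 imperfections/km

223 imperfections/km


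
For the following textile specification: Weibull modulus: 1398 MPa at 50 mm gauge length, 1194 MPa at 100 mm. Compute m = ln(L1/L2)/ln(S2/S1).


Formula: m = ln(L1/L2) / ln(S2/S1)
Step 1: ln(L1/L2) = ln(50/100) = -0.69315
Step 2: S2/S1 = 1194/1398 = 0.85408
Step 3: ln(S2/S1) = ln(0.85408) = -0.15773
Step 4: m = -0.69315 / -0.15773 = 4.39

4.39 (Weibull m)


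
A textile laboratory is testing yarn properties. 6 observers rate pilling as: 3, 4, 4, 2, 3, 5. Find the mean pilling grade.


Formula: Mean = sum / count
Sum = 3 + 4 + 4 + 2 + 3 + 5 = 21
Mean = 21 / 6 = 3.5

3.5


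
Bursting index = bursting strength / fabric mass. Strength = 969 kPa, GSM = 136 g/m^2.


Formula: Bursting Index = Bursting Strength / Fabric GSM
BI = 969 kPa / 136 g/m^2
BI = 7.125 kPa/(g/m^2)

7.125 kPa/(g/m^2)


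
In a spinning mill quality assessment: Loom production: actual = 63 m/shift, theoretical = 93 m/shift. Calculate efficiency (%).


Formula: Efficiency% = (Actual output / Theoretical output) * 100
Efficiency% = (63 / 93) * 100
Efficiency% = 0.677419 * 100 = 67.7419% ≈ 67.7%

67.7%


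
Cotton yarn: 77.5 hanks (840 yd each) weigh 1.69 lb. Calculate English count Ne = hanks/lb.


Formula: Ne = hanks / mass_lb
Substituting: Ne = 77.5 / 1.69
Ne = 45.9

45.9 Ne


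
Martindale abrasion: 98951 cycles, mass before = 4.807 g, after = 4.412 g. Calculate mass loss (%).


Formula: Mass loss% = ((m_before - m_after) / m_before) * 100
Step 1: Mass loss = 4.807 - 4.412 = 0.395 g
Step 2: Ratio = 0.395 / 4.807 = 0.0821718
Step 3: Mass loss% = 0.0821718 * 100 = 8.21718% ≈ 8.22%

8.22%


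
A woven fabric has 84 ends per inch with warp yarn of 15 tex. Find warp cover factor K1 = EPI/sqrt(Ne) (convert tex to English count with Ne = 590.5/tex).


Formula: K1 = EPI / sqrt(Ne), with Ne = 590.5 / tex_warp
Step 1: Ne = 590.5 / 15 = 39.367
Step 2: sqrt(Ne) = sqrt(39.367) = 6.2743
Step 3: K1 = 84 / 6.2743 = 13.4

13.4


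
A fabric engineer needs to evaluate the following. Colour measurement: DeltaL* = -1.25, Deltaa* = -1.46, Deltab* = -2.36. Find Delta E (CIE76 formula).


Formula: Delta E = sqrt(dL*^2 + da*^2 + db*^2)
Step 1: dL*^2 = (-1.25)^2 = 1.5625
Step 2: da*^2 = (-1.46)^2 = 2.1316
Step 3: db*^2 = (-2.36)^2 = 5.5696
Step 4: Sum = 1.5625 + 2.1316 + 5.5696 = 9.2637
Step 5: Delta E = sqrt(9.2637) = 3.04

3.04 Delta E


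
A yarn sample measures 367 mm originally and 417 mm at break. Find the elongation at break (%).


Formula: Elongation (%) = ((L_break - L0) / L0) * 100
Step 1: Extension = 417 - 367 = 50 mm
Step 2: Elongation = (50 / 367) * 100
Step 3: Elongation = 0.13624 * 100 = 13.624% ≈ 13.6%

13.6%


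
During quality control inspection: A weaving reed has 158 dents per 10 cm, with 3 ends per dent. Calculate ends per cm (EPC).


Formula: EPC = (dents per 10 cm * ends per dent) / 10
Step 1: Total ends per 10 cm = 158 * 3 = 474
Step 2: EPC = 474 / 10 = 47.4 ends/cm

47.4 ends/cm


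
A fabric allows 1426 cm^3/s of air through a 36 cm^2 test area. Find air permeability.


Formula: Air Permeability = Airflow / Test Area
AP = 1426 cm^3/s / 36 cm^2
AP = 39.6 cm^3/s/cm^2

39.6 cm^3/s/cm^2


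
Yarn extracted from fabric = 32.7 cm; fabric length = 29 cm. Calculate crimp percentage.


Formula: Crimp% = ((L_yarn - L_fabric) / L_fabric) * 100
Step 1: Extension = 32.7 - 29 = 3.7 cm
Step 2: Crimp% = (3.7 / 29) * 100
Step 3: Crimp% = 0.127586 * 100 = 12.7586% ≈ 12.8%

12.8%


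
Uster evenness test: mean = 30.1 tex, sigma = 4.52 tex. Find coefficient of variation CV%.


Formula: CV% = (standard deviation / mean) * 100
Step 1: Ratio = 4.52 / 30.1 = 0.150166
Step 2: CV% = 0.150166 * 100 = 15.0166% ≈ 15.0%

15.0%


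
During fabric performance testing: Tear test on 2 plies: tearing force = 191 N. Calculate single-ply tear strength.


Formula: Per-ply strength = Total force / Number of plies
Per-ply = 191 N / 2
Per-ply = 95.5 N

95.5 N


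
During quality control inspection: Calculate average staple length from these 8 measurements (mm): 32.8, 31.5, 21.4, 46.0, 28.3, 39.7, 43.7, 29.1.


Formula: Mean = sum of lengths / count
Sum = 32.8 + 31.5 + 21.4 + 46.0 + 28.3 + 39.7 + 43.7 + 29.1
Sum = 272.5 mm
Mean = 272.5 / 8 = 34.06 mm

34.06 mm


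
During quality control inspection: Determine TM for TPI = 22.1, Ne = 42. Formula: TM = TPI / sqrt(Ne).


Formula: TM = TPI / sqrt(Ne)
Step 1: sqrt(Ne) = sqrt(42) = 6.4807
Step 2: TM = 22.1 / 6.4807 = 3.41

3.41 TM


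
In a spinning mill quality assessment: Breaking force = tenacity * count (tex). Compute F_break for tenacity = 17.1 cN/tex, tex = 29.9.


Formula: Breaking force = Tenacity * Linear density
F = 17.1 cN/tex * 29.9 tex
F = 511.29 cN

511.29 cN


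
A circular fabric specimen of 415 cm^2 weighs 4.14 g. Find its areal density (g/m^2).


Formula: GSM = mass_g / area_m2
Step 1: Convert area: 415 cm^2 = 415 / 10000 = 0.0415 m^2
Step 2: GSM = 4.14 g / 0.0415 m^2 = 99.8 g/m^2

99.8 g/m^2


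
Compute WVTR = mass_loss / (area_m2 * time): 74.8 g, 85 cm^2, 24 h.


Formula: WVTR = mass_loss / (area * time)
Step 1: Convert area: 85 cm^2 = 0.0085 m^2
Step 2: WVTR = 74.8 g / (0.0085 m^2 * 24 h)
Step 3: WVTR = 74.8 / 0.204 = 366.7 g/m^2/h

366.7 g/m^2/h


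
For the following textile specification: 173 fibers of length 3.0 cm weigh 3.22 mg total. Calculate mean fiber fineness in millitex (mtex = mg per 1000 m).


Formula: fineness (mtex) = mass (mg) / total length (km) = (mass_mg / total_length_m) * 1000
Step 1: Convert fiber length: 3.0 cm = 0.03 m
Step 2: Total fiber length = 173 * 0.03 = 5.19 m
Step 3: Linear density = 3.22 mg / 5.19 m = 0.6204 mg/m
Step 4: fineness = 0.6204 * 1000 = 620.4 mtex

620.4 mtex


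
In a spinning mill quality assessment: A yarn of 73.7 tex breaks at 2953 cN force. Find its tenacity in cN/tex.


Formula: Tenacity = Breaking force / Linear density
Tenacity = 2953 cN / 73.7 tex
Tenacity = 40.07 cN/tex

40.07 cN/tex


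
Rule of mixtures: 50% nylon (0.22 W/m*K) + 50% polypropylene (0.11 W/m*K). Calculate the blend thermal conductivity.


Formula: Blend property = (fraction_A * property_A) + (fraction_B * property_B)
Step 1: Contribution A = 50/100 * 0.22 W/m*K = 0.11 W/m*K
Step 2: Contribution B = 50/100 * 0.11 W/m*K = 0.055 W/m*K
Step 3: Blend thermal conductivity = 0.11 + 0.055 = 0.165 W/m*K

0.165 W/m*K


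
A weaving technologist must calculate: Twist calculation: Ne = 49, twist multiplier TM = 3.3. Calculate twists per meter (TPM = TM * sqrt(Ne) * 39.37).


Formula: TPM = TM * sqrt(Ne) * 39.37
Step 1: sqrt(Ne) = sqrt(49) = 7
Step 2: TM * sqrt(Ne) = 3.3 * 7 = 23.1
Step 3: TPM = 23.1 * 39.37 = 909 twists/m

909 twists/m


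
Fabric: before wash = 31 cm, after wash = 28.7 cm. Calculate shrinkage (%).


Formula: Shrinkage% = ((L_before - L_after) / L_before) * 100
Step 1: Shrinkage = 31 - 28.7 = 2.3 cm
Step 2: Shrinkage% = (2.3 / 31) * 100
Step 3: Shrinkage% = 0.074194 * 100 = 7.4194% ≈ 7.4%

7.4%


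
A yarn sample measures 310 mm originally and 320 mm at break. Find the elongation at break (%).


Formula: Elongation (%) = ((L_break - L0) / L0) * 100
Step 1: Extension = 320 - 310 = 10 mm
Step 2: Elongation = (10 / 310) * 100
Step 3: Elongation = 0.032258 * 100 = 3.2258% ≈ 3.2%

3.2%


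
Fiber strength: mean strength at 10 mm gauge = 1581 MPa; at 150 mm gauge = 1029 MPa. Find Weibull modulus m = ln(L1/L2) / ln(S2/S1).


Formula: m = ln(L1/L2) / ln(S2/S1)
Step 1: ln(L1/L2) = ln(10/150) = -2.70805
Step 2: S2/S1 = 1029/1581 = 0.65085
Step 3: ln(S2/S1) = ln(0.65085) = -0.42948
Step 4: m = -2.70805 / -0.42948 = 6.31

6.31 (Weibull m)


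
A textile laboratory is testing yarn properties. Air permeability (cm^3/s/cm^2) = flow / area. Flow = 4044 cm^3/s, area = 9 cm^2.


Formula: Air Permeability = Airflow / Test Area
AP = 4044 cm^3/s / 9 cm^2
AP = 449.3 cm^3/s/cm^2

449.3 cm^3/s/cm^2


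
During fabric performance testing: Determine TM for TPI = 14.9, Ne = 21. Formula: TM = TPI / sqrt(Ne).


Formula: TM = TPI / sqrt(Ne)
Step 1: sqrt(Ne) = sqrt(21) = 4.5826
Step 2: TM = 14.9 / 4.5826 = 3.25

3.25 TM


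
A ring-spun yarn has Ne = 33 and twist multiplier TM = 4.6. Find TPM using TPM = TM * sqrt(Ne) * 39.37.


Formula: TPM = TM * sqrt(Ne) * 39.37
Step 1: sqrt(Ne) = sqrt(33) = 5.7446
Step 2: TM * sqrt(Ne) = 4.6 * 5.7446 = 26.4252
Step 3: TPM = 26.4252 * 39.37 = 1040 twists/m

1040 twists/m


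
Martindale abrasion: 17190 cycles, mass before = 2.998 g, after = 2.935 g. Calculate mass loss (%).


Formula: Mass loss% = ((m_before - m_after) / m_before) * 100
Step 1: Mass loss = 2.998 - 2.935 = 0.063 g
Step 2: Ratio = 0.063 / 2.998 = 0.021014
Step 3: Mass loss% = 0.021014 * 100 = 2.1014% ≈ 2.10%

2.10%


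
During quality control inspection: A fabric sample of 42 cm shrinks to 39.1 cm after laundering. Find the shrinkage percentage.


Formula: Shrinkage% = ((L_before - L_after) / L_before) * 100
Step 1: Shrinkage = 42 - 39.1 = 2.9 cm
Step 2: Shrinkage% = (2.9 / 42) * 100
Step 3: Shrinkage% = 0.069048 * 100 = 6.9048% ≈ 6.9%

6.9%


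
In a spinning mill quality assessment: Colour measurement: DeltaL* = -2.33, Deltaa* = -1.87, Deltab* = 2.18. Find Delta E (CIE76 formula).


Formula: Delta E = sqrt(dL*^2 + da*^2 + db*^2)
Step 1: dL*^2 = (-2.33)^2 = 5.4289
Step 2: da*^2 = (-1.87)^2 = 3.4969
Step 3: db*^2 = 2.18^2 = 4.7524
Step 4: Sum = 5.4289 + 3.4969 + 4.7524 = 13.6782
Step 5: Delta E = sqrt(13.6782) = 3.7

3.7 Delta E


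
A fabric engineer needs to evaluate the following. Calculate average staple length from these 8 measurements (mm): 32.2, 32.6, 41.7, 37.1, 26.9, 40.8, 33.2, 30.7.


Formula: Mean = sum of lengths / count
Sum = 32.2 + 32.6 + 41.7 + 37.1 + 26.9 + 40.8 + 33.2 + 30.7
Sum = 275.2 mm
Mean = 275.2 / 8 = 34.40 mm

34.40 mm


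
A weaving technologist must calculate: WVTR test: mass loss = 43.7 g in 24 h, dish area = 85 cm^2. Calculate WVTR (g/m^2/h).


Formula: WVTR = mass_loss / (area * time)
Step 1: Convert area: 85 cm^2 = 0.0085 m^2
Step 2: WVTR = 43.7 g / (0.0085 m^2 * 24 h)
Step 3: WVTR = 43.7 / 0.204 = 214.2 g/m^2/h

214.2 g/m^2/h


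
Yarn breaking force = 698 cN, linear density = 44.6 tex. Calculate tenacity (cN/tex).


Formula: Tenacity = Breaking force / Linear density
Tenacity = 698 cN / 44.6 tex
Tenacity = 15.65 cN/tex

15.65 cN/tex


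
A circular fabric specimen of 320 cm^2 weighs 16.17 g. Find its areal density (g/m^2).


Formula: GSM = mass_g / area_m2
Step 1: Convert area: 320 cm^2 = 320 / 10000 = 0.032 m^2
Step 2: GSM = 16.17 g / 0.032 m^2 = 505.3 g/m^2

505.3 g/m^2


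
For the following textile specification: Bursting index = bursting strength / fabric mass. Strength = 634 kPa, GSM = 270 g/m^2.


Formula: Bursting Index = Bursting Strength / Fabric GSM
BI = 634 kPa / 270 g/m^2
BI = 2.348 kPa/(g/m^2)

2.348 kPa/(g/m^2)


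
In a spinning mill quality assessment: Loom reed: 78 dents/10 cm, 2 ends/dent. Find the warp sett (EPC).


Formula: EPC = (dents per 10 cm * ends per dent) / 10
Step 1: Total ends per 10 cm = 78 * 2 = 156
Step 2: EPC = 156 / 10 = 15.6 ends/cm

15.6 ends/cm


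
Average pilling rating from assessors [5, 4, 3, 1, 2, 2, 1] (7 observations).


Formula: Mean = sum / count
Sum = 5 + 4 + 3 + 1 + 2 + 2 + 1 = 18
Mean = 18 / 7 = 2.6

2.6


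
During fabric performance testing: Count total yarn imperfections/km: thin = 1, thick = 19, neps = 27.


Formula: Total = thin places + thick places + neps
Total = 1 + 19 + 27
Total = 47 imperfections/km

47 imperfections/km


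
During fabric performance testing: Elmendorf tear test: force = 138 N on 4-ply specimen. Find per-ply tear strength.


Formula: Per-ply strength = Total force / Number of plies
Per-ply = 138 N / 4
Per-ply = 34.5 N

34.5 N


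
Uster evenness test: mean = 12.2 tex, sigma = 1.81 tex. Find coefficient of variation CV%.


Formula: CV% = (standard deviation / mean) * 100
Step 1: Ratio = 1.81 / 12.2 = 0.148361
Step 2: CV% = 0.148361 * 100 = 14.8361% ≈ 14.8%

14.8%


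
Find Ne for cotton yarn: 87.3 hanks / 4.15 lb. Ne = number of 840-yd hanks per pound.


Formula: Ne = hanks / mass_lb
Substituting: Ne = 87.3 / 4.15
Ne = 21.0

21.0 Ne


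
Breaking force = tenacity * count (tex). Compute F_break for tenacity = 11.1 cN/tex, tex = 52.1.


Formula: Breaking force = Tenacity * Linear density
F = 11.1 cN/tex * 52.1 tex
F = 578.31 cN

578.31 cN


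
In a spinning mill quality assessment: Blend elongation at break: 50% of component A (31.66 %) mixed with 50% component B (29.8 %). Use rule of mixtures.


Formula: Blend property = (fraction_A * property_A) + (fraction_B * property_B)
Step 1: Contribution A = 50/100 * 31.66 % = 15.83 %
Step 2: Contribution B = 50/100 * 29.8 % = 14.9 %
Step 3: Blend elongation at break = 15.83 + 14.9 = 30.73 %

30.73 %


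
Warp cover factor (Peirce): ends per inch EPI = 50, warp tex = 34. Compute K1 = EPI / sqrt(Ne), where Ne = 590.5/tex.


Formula: K1 = EPI / sqrt(Ne), with Ne = 590.5 / tex_warp
Step 1: Ne = 590.5 / 34 = 17.368
Step 2: sqrt(Ne) = sqrt(17.368) = 4.1675
Step 3: K1 = 50 / 4.1675 = 12.0

12.0


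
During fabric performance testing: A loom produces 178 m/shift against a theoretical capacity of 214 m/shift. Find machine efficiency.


Formula: Efficiency% = (Actual output / Theoretical output) * 100
Efficiency% = (178 / 214) * 100
Efficiency% = 0.831776 * 100 = 83.1776% ≈ 83.2%

83.2%


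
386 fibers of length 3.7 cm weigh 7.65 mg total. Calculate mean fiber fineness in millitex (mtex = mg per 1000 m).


Formula: fineness (mtex) = mass (mg) / total length (km) = (mass_mg / total_length_m) * 1000
Step 1: Convert fiber length: 3.7 cm = 0.037 m
Step 2: Total fiber length = 386 * 0.037 = 14.282 m
Step 3: Linear density = 7.65 mg / 14.282 m = 0.5356 mg/m
Step 4: fineness = 0.5356 * 1000 = 535.6 mtex

535.6 mtex


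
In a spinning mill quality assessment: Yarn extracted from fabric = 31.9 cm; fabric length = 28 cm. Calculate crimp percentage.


Formula: Crimp% = ((L_yarn - L_fabric) / L_fabric) * 100
Step 1: Extension = 31.9 - 28 = 3.9 cm
Step 2: Crimp% = (3.9 / 28) * 100
Step 3: Crimp% = 0.139286 * 100 = 13.9286% ≈ 13.9%

13.9%


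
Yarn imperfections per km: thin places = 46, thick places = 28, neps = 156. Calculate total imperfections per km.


Formula: Total = thin places + thick places + neps
Total = 46 + 28 + 156
Total = 230 imperfections/km

230 imperfections/km


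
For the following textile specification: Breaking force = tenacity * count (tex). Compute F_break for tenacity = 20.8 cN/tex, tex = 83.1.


Formula: Breaking force = Tenacity * Linear density
F = 20.8 cN/tex * 83.1 tex
F = 1728.48 cN

1728.48 cN


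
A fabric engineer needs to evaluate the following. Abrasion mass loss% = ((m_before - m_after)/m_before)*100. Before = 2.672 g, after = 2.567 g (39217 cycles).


Formula: Mass loss% = ((m_before - m_after) / m_before) * 100
Step 1: Mass loss = 2.672 - 2.567 = 0.105 g
Step 2: Ratio = 0.105 / 2.672 = 0.0392964
Step 3: Mass loss% = 0.0392964 * 100 = 3.92964% ≈ 3.93%

3.93%


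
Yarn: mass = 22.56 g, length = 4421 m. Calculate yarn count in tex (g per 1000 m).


Formula: Tex = (mass_g / length_m) * 1000
Substituting: Tex = (22.56 / 4421) * 1000
Intermediate: 22.56 / 4421 = 0.00510292 g/m
Tex = 0.00510292 * 1000 = 5.10 tex

5.10 tex


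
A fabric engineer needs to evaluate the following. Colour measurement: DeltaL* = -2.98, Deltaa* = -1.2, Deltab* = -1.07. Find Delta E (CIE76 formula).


Formula: Delta E = sqrt(dL*^2 + da*^2 + db*^2)
Step 1: dL*^2 = (-2.98)^2 = 8.8804
Step 2: da*^2 = (-1.2)^2 = 1.44
Step 3: db*^2 = (-1.07)^2 = 1.1449
Step 4: Sum = 8.8804 + 1.44 + 1.1449 = 11.4653
Step 5: Delta E = sqrt(11.4653) = 3.39

3.39 Delta E


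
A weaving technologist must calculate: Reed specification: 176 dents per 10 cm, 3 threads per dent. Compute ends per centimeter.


Formula: EPC = (dents per 10 cm * ends per dent) / 10
Step 1: Total ends per 10 cm = 176 * 3 = 528
Step 2: EPC = 528 / 10 = 52.8 ends/cm

52.8 ends/cm


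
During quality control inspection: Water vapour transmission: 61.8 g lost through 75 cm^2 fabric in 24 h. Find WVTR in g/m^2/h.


Formula: WVTR = mass_loss / (area * time)
Step 1: Convert area: 75 cm^2 = 0.0075 m^2
Step 2: WVTR = 61.8 g / (0.0075 m^2 * 24 h)
Step 3: WVTR = 61.8 / 0.18 = 343.3 g/m^2/h

343.3 g/m^2/h


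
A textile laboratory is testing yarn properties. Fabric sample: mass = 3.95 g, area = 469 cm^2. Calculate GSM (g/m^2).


Formula: GSM = mass_g / area_m2
Step 1: Convert area: 469 cm^2 = 469 / 10000 = 0.0469 m^2
Step 2: GSM = 3.95 g / 0.0469 m^2 = 84.2 g/m^2

84.2 g/m^2


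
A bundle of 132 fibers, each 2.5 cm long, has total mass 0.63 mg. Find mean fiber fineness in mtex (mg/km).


Formula: fineness (mtex) = mass (mg) / total length (km) = (mass_mg / total_length_m) * 1000
Step 1: Convert fiber length: 2.5 cm = 0.025 m
Step 2: Total fiber length = 132 * 0.025 = 3.3 m
Step 3: Linear density = 0.63 mg / 3.3 m = 0.1909 mg/m
Step 4: fineness = 0.1909 * 1000 = 190.9 mtex

190.9 mtex


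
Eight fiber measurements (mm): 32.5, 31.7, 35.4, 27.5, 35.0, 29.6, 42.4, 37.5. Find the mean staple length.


Formula: Mean = sum of lengths / count
Sum = 32.5 + 31.7 + 35.4 + 27.5 + 35.0 + 29.6 + 42.4 + 37.5
Sum = 271.6 mm
Mean = 271.6 / 8 = 33.95 mm

33.95 mm


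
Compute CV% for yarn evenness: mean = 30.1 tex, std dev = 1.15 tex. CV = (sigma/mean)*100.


Formula: CV% = (standard deviation / mean) * 100
Step 1: Ratio = 1.15 / 30.1 = 0.038206
Step 2: CV% = 0.038206 * 100 = 3.8206% ≈ 3.8%

3.8%


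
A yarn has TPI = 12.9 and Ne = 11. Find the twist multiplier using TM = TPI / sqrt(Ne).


Formula: TM = TPI / sqrt(Ne)
Step 1: sqrt(Ne) = sqrt(11) = 3.3166
Step 2: TM = 12.9 / 3.3166 = 3.89

3.89 TM


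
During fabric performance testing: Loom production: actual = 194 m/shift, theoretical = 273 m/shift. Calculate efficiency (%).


Formula: Efficiency% = (Actual output / Theoretical output) * 100
Efficiency% = (194 / 273) * 100
Efficiency% = 0.710623 * 100 = 71.0623% ≈ 71.1%

71.1%


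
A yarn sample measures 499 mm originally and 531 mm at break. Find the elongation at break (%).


Formula: Elongation (%) = ((L_break - L0) / L0) * 100
Step 1: Extension = 531 - 499 = 32 mm
Step 2: Elongation = (32 / 499) * 100
Step 3: Elongation = 0.064128 * 100 = 6.4128% ≈ 6.4%

6.4%


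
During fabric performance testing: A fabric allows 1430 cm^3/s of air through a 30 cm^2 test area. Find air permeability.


Formula: Air Permeability = Airflow / Test Area
AP = 1430 cm^3/s / 30 cm^2
AP = 47.7 cm^3/s/cm^2

47.7 cm^3/s/cm^2


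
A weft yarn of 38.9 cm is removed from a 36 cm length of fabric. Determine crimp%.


Formula: Crimp% = ((L_yarn - L_fabric) / L_fabric) * 100
Step 1: Extension = 38.9 - 36 = 2.9 cm
Step 2: Crimp% = (2.9 / 36) * 100
Step 3: Crimp% = 0.080556 * 100 = 8.0556% ≈ 8.1%

8.1%


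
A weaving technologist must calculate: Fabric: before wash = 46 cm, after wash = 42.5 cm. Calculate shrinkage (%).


Formula: Shrinkage% = ((L_before - L_after) / L_before) * 100
Step 1: Shrinkage = 46 - 42.5 = 3.5 cm
Step 2: Shrinkage% = (3.5 / 46) * 100
Step 3: Shrinkage% = 0.076087 * 100 = 7.6087% ≈ 7.6%

7.6%


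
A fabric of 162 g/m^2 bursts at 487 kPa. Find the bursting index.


Formula: Bursting Index = Bursting Strength / Fabric GSM
BI = 487 kPa / 162 g/m^2
BI = 3.006 kPa/(g/m^2)

3.006 kPa/(g/m^2)


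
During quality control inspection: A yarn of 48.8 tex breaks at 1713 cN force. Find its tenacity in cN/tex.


Formula: Tenacity = Breaking force / Linear density
Tenacity = 1713 cN / 48.8 tex
Tenacity = 35.10 cN/tex

35.10 cN/tex


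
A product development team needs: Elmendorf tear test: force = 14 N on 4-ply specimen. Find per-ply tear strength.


Formula: Per-ply strength = Total force / Number of plies
Per-ply = 14 N / 4
Per-ply = 3.5 N

3.5 N


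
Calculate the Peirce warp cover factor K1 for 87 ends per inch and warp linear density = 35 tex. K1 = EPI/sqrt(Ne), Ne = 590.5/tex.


Formula: K1 = EPI / sqrt(Ne), with Ne = 590.5 / tex_warp
Step 1: Ne = 590.5 / 35 = 16.871
Step 2: sqrt(Ne) = sqrt(16.871) = 4.1074
Step 3: K1 = 87 / 4.1074 = 21.2

21.2


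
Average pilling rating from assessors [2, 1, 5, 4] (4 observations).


Formula: Mean = sum / count
Sum = 2 + 1 + 5 + 4 = 12
Mean = 12 / 4 = 3.0

3.0


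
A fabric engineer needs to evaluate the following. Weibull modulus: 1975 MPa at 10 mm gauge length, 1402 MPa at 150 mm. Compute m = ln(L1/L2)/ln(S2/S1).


Formula: m = ln(L1/L2) / ln(S2/S1)
Step 1: ln(L1/L2) = ln(10/150) = -2.70805
Step 2: S2/S1 = 1402/1975 = 0.70987
Step 3: ln(S2/S1) = ln(0.70987) = -0.34267
Step 4: m = -2.70805 / -0.34267 = 7.90

7.90 (Weibull m)


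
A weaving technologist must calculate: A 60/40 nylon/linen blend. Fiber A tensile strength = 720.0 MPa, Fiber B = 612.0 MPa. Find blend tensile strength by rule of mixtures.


Formula: Blend property = (fraction_A * property_A) + (fraction_B * property_B)
Step 1: Contribution A = 60/100 * 720.0 MPa = 432.0 MPa
Step 2: Contribution B = 40/100 * 612.0 MPa = 244.8 MPa
Step 3: Blend tensile strength = 432.0 + 244.8 = 676.8 MPa

676.8 MPa


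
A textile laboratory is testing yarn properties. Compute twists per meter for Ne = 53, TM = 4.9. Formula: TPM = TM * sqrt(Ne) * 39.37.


Formula: TPM = TM * sqrt(Ne) * 39.37
Step 1: sqrt(Ne) = sqrt(53) = 7.2801
Step 2: TM * sqrt(Ne) = 4.9 * 7.2801 = 35.6725
Step 3: TPM = 35.6725 * 39.37 = 1404 twists/m

1404 twists/m


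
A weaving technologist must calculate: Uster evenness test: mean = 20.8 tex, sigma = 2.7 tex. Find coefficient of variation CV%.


Formula: CV% = (standard deviation / mean) * 100
Step 1: Ratio = 2.7 / 20.8 = 0.129808
Step 2: CV% = 0.129808 * 100 = 12.9808% ≈ 13.0%

13.0%


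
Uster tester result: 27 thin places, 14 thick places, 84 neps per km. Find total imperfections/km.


Formula: Total = thin places + thick places + neps
Total = 27 + 14 + 84
Total = 125 imperfections/km

125 imperfections/km


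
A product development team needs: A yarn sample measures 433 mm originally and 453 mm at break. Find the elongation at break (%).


Formula: Elongation (%) = ((L_break - L0) / L0) * 100
Step 1: Extension = 453 - 433 = 20 mm
Step 2: Elongation = (20 / 433) * 100
Step 3: Elongation = 0.046189 * 100 = 4.6189% ≈ 4.6%

4.6%


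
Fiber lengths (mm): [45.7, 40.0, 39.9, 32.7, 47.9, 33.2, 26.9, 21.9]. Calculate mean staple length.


Formula: Mean = sum of lengths / count
Sum = 45.7 + 40.0 + 39.9 + 32.7 + 47.9 + 33.2 + 26.9 + 21.9
Sum = 288.2 mm
Mean = 288.2 / 8 = 36.03 mm

36.03 mm


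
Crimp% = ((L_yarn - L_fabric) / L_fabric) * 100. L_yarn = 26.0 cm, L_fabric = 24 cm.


Formula: Crimp% = ((L_yarn - L_fabric) / L_fabric) * 100
Step 1: Extension = 26.0 - 24 = 2.0 cm
Step 2: Crimp% = (2.0 / 24) * 100
Step 3: Crimp% = 0.083333 * 100 = 8.3333% ≈ 8.3%

8.3%


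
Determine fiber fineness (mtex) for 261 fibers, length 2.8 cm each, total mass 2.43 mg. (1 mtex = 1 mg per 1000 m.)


Formula: fineness (mtex) = mass (mg) / total length (km) = (mass_mg / total_length_m) * 1000
Step 1: Convert fiber length: 2.8 cm = 0.028 m
Step 2: Total fiber length = 261 * 0.028 = 7.308 m
Step 3: Linear density = 2.43 mg / 7.308 m = 0.3325 mg/m
Step 4: fineness = 0.3325 * 1000 = 332.5 mtex

332.5 mtex


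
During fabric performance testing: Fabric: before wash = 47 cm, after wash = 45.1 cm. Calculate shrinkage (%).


Formula: Shrinkage% = ((L_before - L_after) / L_before) * 100
Step 1: Shrinkage = 47 - 45.1 = 1.9 cm
Step 2: Shrinkage% = (1.9 / 47) * 100
Step 3: Shrinkage% = 0.040426 * 100 = 4.0426% ≈ 4.0%

4.0%


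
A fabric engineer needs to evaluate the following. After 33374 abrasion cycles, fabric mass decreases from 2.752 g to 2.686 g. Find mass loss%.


Formula: Mass loss% = ((m_before - m_after) / m_before) * 100
Step 1: Mass loss = 2.752 - 2.686 = 0.066 g
Step 2: Ratio = 0.066 / 2.752 = 0.0239826
Step 3: Mass loss% = 0.0239826 * 100 = 2.39826% ≈ 2.40%

2.40%


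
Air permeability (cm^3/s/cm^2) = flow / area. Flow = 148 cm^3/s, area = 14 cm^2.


Formula: Air Permeability = Airflow / Test Area
AP = 148 cm^3/s / 14 cm^2
AP = 10.6 cm^3/s/cm^2

10.6 cm^3/s/cm^2


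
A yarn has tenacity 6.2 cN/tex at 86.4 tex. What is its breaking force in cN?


Formula: Breaking force = Tenacity * Linear density
F = 6.2 cN/tex * 86.4 tex
F = 535.68 cN

535.68 cN


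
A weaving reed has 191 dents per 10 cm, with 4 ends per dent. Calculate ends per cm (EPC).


Formula: EPC = (dents per 10 cm * ends per dent) / 10
Step 1: Total ends per 10 cm = 191 * 4 = 764
Step 2: EPC = 764 / 10 = 76.4 ends/cm

76.4 ends/cm


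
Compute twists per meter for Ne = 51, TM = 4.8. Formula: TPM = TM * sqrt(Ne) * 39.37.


Formula: TPM = TM * sqrt(Ne) * 39.37
Step 1: sqrt(Ne) = sqrt(51) = 7.1414
Step 2: TM * sqrt(Ne) = 4.8 * 7.1414 = 34.2787
Step 3: TPM = 34.2787 * 39.37 = 1350 twists/m

1350 twists/m


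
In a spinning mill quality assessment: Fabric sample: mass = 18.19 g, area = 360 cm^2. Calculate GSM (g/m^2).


Formula: GSM = mass_g / area_m2
Step 1: Convert area: 360 cm^2 = 360 / 10000 = 0.036 m^2
Step 2: GSM = 18.19 g / 0.036 m^2 = 505.3 g/m^2

505.3 g/m^2


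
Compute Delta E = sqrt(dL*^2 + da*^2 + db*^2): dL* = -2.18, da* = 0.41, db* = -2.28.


Formula: Delta E = sqrt(dL*^2 + da*^2 + db*^2)
Step 1: dL*^2 = (-2.18)^2 = 4.7524
Step 2: da*^2 = 0.41^2 = 0.1681
Step 3: db*^2 = (-2.28)^2 = 5.1984
Step 4: Sum = 4.7524 + 0.1681 + 5.1984 = 10.1189
Step 5: Delta E = sqrt(10.1189) = 3.18

3.18 Delta E


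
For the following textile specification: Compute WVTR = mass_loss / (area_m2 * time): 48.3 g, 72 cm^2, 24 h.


Formula: WVTR = mass_loss / (area * time)
Step 1: Convert area: 72 cm^2 = 0.0072 m^2
Step 2: WVTR = 48.3 g / (0.0072 m^2 * 24 h)
Step 3: WVTR = 48.3 / 0.1728 = 279.5 g/m^2/h

279.5 g/m^2/h


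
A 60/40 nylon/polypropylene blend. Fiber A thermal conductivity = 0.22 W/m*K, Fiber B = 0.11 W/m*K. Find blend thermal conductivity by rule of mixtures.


Formula: Blend property = (fraction_A * property_A) + (fraction_B * property_B)
Step 1: Contribution A = 60/100 * 0.22 W/m*K = 0.132 W/m*K
Step 2: Contribution B = 40/100 * 0.11 W/m*K = 0.044 W/m*K
Step 3: Blend thermal conductivity = 0.132 + 0.044 = 0.176 W/m*K

0.176 W/m*K


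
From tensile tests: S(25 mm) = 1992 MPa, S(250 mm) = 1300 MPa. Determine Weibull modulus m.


Formula: m = ln(L1/L2) / ln(S2/S1)
Step 1: ln(L1/L2) = ln(25/250) = -2.30259
Step 2: S2/S1 = 1300/1992 = 0.65261
Step 3: ln(S2/S1) = ln(0.65261) = -0.42678
Step 4: m = -2.30259 / -0.42678 = 5.40

5.40 (Weibull m)
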